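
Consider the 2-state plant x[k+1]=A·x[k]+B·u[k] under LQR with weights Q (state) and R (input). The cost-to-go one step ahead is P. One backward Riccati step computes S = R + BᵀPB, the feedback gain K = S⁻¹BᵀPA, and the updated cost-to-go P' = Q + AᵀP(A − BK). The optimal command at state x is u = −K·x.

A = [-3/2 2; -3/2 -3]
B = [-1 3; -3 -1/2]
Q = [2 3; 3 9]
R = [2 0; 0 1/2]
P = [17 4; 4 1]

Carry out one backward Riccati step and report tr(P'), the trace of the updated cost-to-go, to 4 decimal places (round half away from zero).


11.7915

BᵀP = [-29.0000 -7.0000; 49.0000 11.5000]
S = R + BᵀPB = [2 0; 0 1/2] + [50.0000 -83.5000; -83.5000 141.2500] = [52.0000 -83.5000; -83.5000 141.7500]
BᵀPA = [54.0000 -37.0000; -90.7500 63.5000]
K = S⁻¹·BᵀPA = [0.1928 0.1442; -0.5266 0.5329]
A−BK = [0.2727 0.5455; -1.1850 -2.3009]
AᵀP(A−BK) = [0.2962 0.0752; 0.0752 0.4953]
P' = Q + AᵀP(A−BK) = [2.2962 3.0752; 3.0752 9.4953]
tr(P') = 11.7915


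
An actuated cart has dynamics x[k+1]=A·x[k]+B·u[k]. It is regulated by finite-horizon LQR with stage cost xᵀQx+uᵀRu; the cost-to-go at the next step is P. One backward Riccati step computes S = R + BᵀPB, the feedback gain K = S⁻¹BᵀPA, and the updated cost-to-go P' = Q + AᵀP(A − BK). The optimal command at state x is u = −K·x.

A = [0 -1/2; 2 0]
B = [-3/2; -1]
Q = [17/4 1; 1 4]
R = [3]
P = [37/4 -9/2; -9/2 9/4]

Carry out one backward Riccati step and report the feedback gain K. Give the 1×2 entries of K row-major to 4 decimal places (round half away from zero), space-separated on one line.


BᵀP = [-9.3750 4.5000]
S = R + BᵀPB = [3] + [9.5625] = [12.5625]
BᵀPA = [9.0000 4.6875]
K = S⁻¹·BᵀPA = [0.7164 0.3731]
A−BK = [1.0746 0.0597; 2.7164 0.3731]
AᵀP(A−BK) = [2.5522 1.1418; 1.1418 0.5634]
P' = Q + AᵀP(A−BK) = [6.8022 2.1418; 2.1418 4.5634]
tr(P') = 11.3657

0.7164 0.3731


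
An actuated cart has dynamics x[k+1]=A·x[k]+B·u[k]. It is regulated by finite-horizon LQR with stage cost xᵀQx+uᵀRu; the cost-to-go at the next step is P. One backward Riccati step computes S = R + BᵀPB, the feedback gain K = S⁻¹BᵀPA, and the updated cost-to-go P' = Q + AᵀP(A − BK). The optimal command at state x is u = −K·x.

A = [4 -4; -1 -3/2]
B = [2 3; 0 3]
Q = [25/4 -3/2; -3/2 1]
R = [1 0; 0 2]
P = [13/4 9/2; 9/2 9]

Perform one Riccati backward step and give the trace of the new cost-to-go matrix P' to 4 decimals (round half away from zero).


12.8970

BᵀP = [6.5000 9.0000; 23.2500 40.5000]
S = R + BᵀPB = [1 0; 0 2] + [13.0000 46.5000; 46.5000 191.2500] = [14.0000 46.5000; 46.5000 193.2500]
BᵀPA = [17.0000 -39.5000; 52.5000 -153.7500]
K = S⁻¹·BᵀPA = [1.5536 -0.8909; -0.1022 -0.5812]
A−BK = [1.1993 -0.4745; -0.6935 0.2437]
AᵀP(A−BK) = [3.9521 -1.8399; -1.8399 1.6949]
P' = Q + AᵀP(A−BK) = [10.2021 -3.3399; -3.3399 2.6949]
tr(P') = 12.8970


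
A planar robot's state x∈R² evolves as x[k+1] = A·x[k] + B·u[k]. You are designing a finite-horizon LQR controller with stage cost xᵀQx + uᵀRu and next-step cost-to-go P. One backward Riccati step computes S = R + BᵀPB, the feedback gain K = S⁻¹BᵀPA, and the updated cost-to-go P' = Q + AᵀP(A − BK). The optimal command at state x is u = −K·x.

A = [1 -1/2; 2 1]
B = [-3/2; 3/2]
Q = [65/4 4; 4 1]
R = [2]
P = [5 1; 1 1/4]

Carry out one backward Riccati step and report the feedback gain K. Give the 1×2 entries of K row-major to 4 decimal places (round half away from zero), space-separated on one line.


BᵀP = [-6.0000 -1.1250]
S = R + BᵀPB = [2] + [7.3125] = [9.3125]
BᵀPA = [-8.2500 1.8750]
K = S⁻¹·BᵀPA = [-0.8859 0.2013]
A−BK = [-0.3289 -0.1980; 3.3289 0.6980]
AᵀP(A−BK) = [2.6913 -0.3389; -0.3389 0.1225]
P' = Q + AᵀP(A−BK) = [18.9413 3.6611; 3.6611 1.1225]
tr(P') = 20.0638

-0.8859 0.2013


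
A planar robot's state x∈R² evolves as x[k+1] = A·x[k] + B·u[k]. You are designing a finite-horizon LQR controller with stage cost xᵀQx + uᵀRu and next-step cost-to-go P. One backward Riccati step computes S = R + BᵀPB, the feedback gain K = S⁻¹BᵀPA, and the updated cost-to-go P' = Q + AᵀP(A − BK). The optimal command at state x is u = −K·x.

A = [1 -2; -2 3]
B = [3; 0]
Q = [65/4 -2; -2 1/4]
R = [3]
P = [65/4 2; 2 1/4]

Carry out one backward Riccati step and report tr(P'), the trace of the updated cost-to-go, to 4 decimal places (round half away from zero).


17.6043

BᵀP = [48.7500 6.0000]
S = R + BᵀPB = [3] + [146.2500] = [149.2500]
BᵀPA = [36.7500 -79.5000]
K = S⁻¹·BᵀPA = [0.2462 -0.5327]
A−BK = [0.2613 -0.4020; -2.0000 3.0000]
AᵀP(A−BK) = [0.2010 -0.4246; -0.4246 0.9033]
P' = Q + AᵀP(A−BK) = [16.4510 -2.4246; -2.4246 1.1533]
tr(P') = 17.6043


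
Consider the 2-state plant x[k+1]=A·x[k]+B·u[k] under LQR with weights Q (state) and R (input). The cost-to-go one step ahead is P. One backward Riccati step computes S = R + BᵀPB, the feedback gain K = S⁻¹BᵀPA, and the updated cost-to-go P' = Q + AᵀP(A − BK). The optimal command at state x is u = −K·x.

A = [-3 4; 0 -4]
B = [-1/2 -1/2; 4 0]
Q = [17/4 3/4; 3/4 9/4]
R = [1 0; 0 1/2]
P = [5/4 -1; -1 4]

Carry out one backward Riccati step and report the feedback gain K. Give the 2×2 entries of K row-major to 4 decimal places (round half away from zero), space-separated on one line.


BᵀP = [-4.6250 16.5000; -0.6250 0.5000]
S = R + BᵀPB = [1 0; 0 1/2] + [68.3125 2.3125; 2.3125 0.3125] = [69.3125 2.3125; 2.3125 0.8125]
BᵀPA = [13.8750 -84.5000; 1.8750 -4.5000]
K = S⁻¹·BᵀPA = [0.1361 -1.1429; 1.9203 -2.2857]
A−BK = [-1.9718 2.2857; -0.5445 0.5714]
AᵀP(A−BK) = [5.7609 -6.8571; -6.8571 9.1429]
P' = Q + AᵀP(A−BK) = [10.0109 -6.1071; -6.1071 11.3929]
tr(P') = 21.4037

0.1361 -1.1429 1.9203 -2.2857


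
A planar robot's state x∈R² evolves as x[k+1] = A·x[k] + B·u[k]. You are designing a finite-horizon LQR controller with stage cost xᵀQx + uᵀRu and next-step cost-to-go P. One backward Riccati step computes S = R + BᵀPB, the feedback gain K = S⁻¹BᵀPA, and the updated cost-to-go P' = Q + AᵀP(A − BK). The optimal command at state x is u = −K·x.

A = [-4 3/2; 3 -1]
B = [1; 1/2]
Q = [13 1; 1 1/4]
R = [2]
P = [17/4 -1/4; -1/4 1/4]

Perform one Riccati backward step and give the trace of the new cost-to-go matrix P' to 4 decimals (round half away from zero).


46.5180

BᵀP = [4.1250 -0.1250]
S = R + BᵀPB = [2] + [4.0625] = [6.0625]
BᵀPA = [-16.8750 6.3125]
K = S⁻¹·BᵀPA = [-2.7835 1.0412]
A−BK = [-1.2165 0.4588; 4.3918 -1.5206]
AᵀP(A−BK) = [29.2784 -10.8041; -10.8041 3.9897]
P' = Q + AᵀP(A−BK) = [42.2784 -9.8041; -9.8041 4.2397]
tr(P') = 46.5180


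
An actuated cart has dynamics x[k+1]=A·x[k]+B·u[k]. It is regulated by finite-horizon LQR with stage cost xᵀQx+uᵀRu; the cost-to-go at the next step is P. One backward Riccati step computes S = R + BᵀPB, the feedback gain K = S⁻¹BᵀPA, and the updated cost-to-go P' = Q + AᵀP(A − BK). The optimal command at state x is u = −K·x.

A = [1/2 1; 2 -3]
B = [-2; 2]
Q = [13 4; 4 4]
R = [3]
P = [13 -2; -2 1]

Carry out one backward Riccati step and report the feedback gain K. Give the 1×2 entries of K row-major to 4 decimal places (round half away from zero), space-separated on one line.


-0.0400 -0.6400

BᵀP = [-30.0000 6.0000]
S = R + BᵀPB = [3] + [72.0000] = [75.0000]
BᵀPA = [-3.0000 -48.0000]
K = S⁻¹·BᵀPA = [-0.0400 -0.6400]
A−BK = [0.4200 -0.2800; 2.0800 -1.7200]
AᵀP(A−BK) = [3.1300 -2.4200; -2.4200 3.2800]
P' = Q + AᵀP(A−BK) = [16.1300 1.5800; 1.5800 7.2800]
tr(P') = 23.4100


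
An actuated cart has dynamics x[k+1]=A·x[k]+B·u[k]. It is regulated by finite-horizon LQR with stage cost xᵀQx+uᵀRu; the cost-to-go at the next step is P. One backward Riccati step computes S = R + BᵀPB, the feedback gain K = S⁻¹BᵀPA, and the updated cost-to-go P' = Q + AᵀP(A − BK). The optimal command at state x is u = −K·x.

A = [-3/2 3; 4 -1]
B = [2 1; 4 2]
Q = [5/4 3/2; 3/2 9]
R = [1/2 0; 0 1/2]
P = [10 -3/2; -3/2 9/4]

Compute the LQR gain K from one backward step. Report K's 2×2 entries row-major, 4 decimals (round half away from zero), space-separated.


BᵀP = [14.0000 6.0000; 7.0000 3.0000]
S = R + BᵀPB = [1/2 0; 0 1/2] + [52.0000 26.0000; 26.0000 13.0000] = [52.5000 26.0000; 26.0000 13.5000]
BᵀPA = [3.0000 36.0000; 1.5000 18.0000]
K = S⁻¹·BᵀPA = [0.0458 0.5496; 0.0229 0.2748]
A−BK = [-1.6145 1.6260; 3.7710 -3.7481]
AᵀP(A−BK) = [76.3282 -76.3111; -76.3111 76.5172]
P' = Q + AᵀP(A−BK) = [77.5782 -74.8111; -74.8111 85.5172]
tr(P') = 163.0954

0.0458 0.5496 0.0229 0.2748


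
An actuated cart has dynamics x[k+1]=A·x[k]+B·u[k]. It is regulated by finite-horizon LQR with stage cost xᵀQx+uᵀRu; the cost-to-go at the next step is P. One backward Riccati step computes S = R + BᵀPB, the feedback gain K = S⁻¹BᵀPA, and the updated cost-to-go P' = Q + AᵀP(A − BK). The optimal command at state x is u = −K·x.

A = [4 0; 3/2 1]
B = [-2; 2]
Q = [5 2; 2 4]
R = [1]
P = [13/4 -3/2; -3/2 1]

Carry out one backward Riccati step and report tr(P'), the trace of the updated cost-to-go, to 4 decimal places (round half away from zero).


14.4083

BᵀP = [-9.5000 5.0000]
S = R + BᵀPB = [1] + [29.0000] = [30.0000]
BᵀPA = [-30.5000 5.0000]
K = S⁻¹·BᵀPA = [-1.0167 0.1667]
A−BK = [1.9667 0.3333; 3.5333 0.6667]
AᵀP(A−BK) = [5.2417 0.5833; 0.5833 0.1667]
P' = Q + AᵀP(A−BK) = [10.2417 2.5833; 2.5833 4.1667]
tr(P') = 14.4083


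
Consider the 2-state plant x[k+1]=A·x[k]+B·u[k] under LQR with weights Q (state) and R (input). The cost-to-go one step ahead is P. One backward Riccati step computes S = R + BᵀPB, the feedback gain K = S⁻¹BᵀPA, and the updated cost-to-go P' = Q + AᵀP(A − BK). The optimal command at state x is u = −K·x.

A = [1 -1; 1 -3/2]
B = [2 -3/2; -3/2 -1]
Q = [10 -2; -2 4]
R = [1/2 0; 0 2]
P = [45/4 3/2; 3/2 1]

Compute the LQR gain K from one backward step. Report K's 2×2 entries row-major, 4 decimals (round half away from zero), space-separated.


BᵀP = [20.2500 1.5000; -18.3750 -3.2500]
S = R + BᵀPB = [1/2 0; 0 2] + [38.2500 -31.8750; -31.8750 30.8125] = [38.7500 -31.8750; -31.8750 32.8125]
BᵀPA = [21.7500 -22.5000; -21.6250 23.2500]
K = S⁻¹·BᵀPA = [0.0954 0.0110; -0.5664 0.7193]
A−BK = [-0.0404 0.0569; 0.5768 -0.7642]
AᵀP(A−BK) = [0.9272 -1.1853; -1.1853 1.5248]
P' = Q + AᵀP(A−BK) = [10.9272 -3.1853; -3.1853 5.5248]
tr(P') = 16.4520

0.0954 0.0110 -0.5664 0.7193


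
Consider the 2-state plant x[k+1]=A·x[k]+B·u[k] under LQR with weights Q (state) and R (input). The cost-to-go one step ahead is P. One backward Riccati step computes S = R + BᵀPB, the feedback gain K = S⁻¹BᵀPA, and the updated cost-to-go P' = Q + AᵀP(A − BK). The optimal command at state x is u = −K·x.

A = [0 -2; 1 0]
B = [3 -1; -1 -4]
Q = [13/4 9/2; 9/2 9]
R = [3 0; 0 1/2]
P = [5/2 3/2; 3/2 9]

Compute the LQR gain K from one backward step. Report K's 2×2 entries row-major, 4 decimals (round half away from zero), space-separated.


-0.0679 -0.5401 -0.2307 0.1477

BᵀP = [6.0000 -4.5000; -8.5000 -37.5000]
S = R + BᵀPB = [3 0; 0 1/2] + [22.5000 12.0000; 12.0000 158.5000] = [25.5000 12.0000; 12.0000 159.0000]
BᵀPA = [-4.5000 -12.0000; -37.5000 17.0000]
K = S⁻¹·BᵀPA = [-0.0679 -0.5401; -0.2307 0.1477]
A−BK = [-0.0270 -0.2321; 0.0092 0.0506]
AᵀP(A−BK) = [0.0423 0.1076; 0.1076 1.0084]
P' = Q + AᵀP(A−BK) = [3.2923 4.6076; 4.6076 10.0084]
tr(P') = 13.3007


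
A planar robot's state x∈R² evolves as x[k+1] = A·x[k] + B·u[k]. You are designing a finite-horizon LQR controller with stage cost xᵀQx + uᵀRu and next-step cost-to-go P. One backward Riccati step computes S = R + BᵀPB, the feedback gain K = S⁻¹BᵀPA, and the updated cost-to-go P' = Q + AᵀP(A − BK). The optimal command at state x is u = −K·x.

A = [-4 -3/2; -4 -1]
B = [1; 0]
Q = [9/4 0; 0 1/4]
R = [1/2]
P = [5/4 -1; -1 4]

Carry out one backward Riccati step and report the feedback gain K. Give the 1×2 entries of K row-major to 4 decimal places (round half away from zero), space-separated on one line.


BᵀP = [1.2500 -1.0000]
S = R + BᵀPB = [1/2] + [1.2500] = [1.7500]
BᵀPA = [-1.0000 -0.8750]
K = S⁻¹·BᵀPA = [-0.5714 -0.5000]
A−BK = [-3.4286 -1.0000; -4.0000 -1.0000]
AᵀP(A−BK) = [51.4286 13.0000; 13.0000 3.3750]
P' = Q + AᵀP(A−BK) = [53.6786 13.0000; 13.0000 3.6250]
tr(P') = 57.3036

-0.5714 -0.5000


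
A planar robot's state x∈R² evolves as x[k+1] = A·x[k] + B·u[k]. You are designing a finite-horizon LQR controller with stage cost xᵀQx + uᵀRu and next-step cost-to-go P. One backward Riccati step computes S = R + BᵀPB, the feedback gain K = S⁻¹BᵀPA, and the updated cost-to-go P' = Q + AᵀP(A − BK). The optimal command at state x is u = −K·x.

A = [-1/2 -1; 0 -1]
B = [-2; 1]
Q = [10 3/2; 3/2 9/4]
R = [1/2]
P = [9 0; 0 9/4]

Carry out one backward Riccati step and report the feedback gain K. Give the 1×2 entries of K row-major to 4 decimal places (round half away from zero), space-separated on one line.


BᵀP = [-18.0000 2.2500]
S = R + BᵀPB = [1/2] + [38.2500] = [38.7500]
BᵀPA = [9.0000 15.7500]
K = S⁻¹·BᵀPA = [0.2323 0.4065]
A−BK = [-0.0355 -0.1871; -0.2323 -1.4065]
AᵀP(A−BK) = [0.1597 0.8419; 0.8419 4.8484]
P' = Q + AᵀP(A−BK) = [10.1597 2.3419; 2.3419 7.0984]
tr(P') = 17.2581

0.2323 0.4065


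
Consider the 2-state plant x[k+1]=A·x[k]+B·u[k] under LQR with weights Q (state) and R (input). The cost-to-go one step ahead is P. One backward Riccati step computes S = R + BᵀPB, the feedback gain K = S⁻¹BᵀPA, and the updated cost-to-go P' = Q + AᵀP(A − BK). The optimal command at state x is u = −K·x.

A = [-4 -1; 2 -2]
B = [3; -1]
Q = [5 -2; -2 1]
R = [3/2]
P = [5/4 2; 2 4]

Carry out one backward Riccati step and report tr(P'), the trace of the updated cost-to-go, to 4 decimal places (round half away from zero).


BᵀP = [1.7500 2.0000]
S = R + BᵀPB = [3/2] + [3.2500] = [4.7500]
BᵀPA = [-3.0000 -5.7500]
K = S⁻¹·BᵀPA = [-0.6316 -1.2105]
A−BK = [-2.1053 2.6316; 1.3684 -3.2105]
AᵀP(A−BK) = [2.1053 -2.6316; -2.6316 18.2895]
P' = Q + AᵀP(A−BK) = [7.1053 -4.6316; -4.6316 19.2895]
tr(P') = 26.3947

26.3947


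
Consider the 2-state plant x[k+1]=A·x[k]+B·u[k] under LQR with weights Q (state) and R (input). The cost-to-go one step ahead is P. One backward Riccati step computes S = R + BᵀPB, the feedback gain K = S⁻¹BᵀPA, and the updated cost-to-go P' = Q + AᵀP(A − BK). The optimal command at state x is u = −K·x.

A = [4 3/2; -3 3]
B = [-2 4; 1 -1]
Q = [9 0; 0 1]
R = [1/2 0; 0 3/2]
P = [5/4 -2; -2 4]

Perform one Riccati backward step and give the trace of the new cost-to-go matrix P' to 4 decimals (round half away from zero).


BᵀP = [-4.5000 8.0000; 7.0000 -12.0000]
S = R + BᵀPB = [1/2 0; 0 3/2] + [17.0000 -26.0000; -26.0000 40.0000] = [17.5000 -26.0000; -26.0000 41.5000]
BᵀPA = [-42.0000 17.2500; 64.0000 -25.5000]
K = S⁻¹·BᵀPA = [-1.5721 1.0522; 0.5572 0.0448]
A−BK = [-1.3731 3.4254; -0.8706 1.9925]
AᵀP(A−BK) = [2.3085 -2.1716; -2.1716 3.8032]
P' = Q + AᵀP(A−BK) = [11.3085 -2.1716; -2.1716 4.8032]
tr(P') = 16.1116

16.1116


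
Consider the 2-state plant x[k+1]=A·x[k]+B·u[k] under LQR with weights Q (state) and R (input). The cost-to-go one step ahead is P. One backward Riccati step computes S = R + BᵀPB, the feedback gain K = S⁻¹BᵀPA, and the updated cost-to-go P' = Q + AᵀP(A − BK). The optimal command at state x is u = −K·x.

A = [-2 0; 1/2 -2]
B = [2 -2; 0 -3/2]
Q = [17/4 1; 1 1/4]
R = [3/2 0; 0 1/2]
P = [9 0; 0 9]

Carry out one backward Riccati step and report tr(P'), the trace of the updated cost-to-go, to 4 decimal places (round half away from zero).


10.0667

BᵀP = [18.0000 0.0000; -18.0000 -13.5000]
S = R + BᵀPB = [3/2 0; 0 1/2] + [36.0000 -36.0000; -36.0000 56.2500] = [37.5000 -36.0000; -36.0000 56.7500]
BᵀPA = [-36.0000 0.0000; 29.2500 27.0000]
K = S⁻¹·BᵀPA = [-1.1897 1.1681; -0.2393 1.2168]
A−BK = [-0.0991 0.0973; 0.1411 -0.1749]
AᵀP(A−BK) = [2.4193 -2.5390; -2.5390 3.1474]
P' = Q + AᵀP(A−BK) = [6.6693 -1.5390; -1.5390 3.3974]
tr(P') = 10.0667


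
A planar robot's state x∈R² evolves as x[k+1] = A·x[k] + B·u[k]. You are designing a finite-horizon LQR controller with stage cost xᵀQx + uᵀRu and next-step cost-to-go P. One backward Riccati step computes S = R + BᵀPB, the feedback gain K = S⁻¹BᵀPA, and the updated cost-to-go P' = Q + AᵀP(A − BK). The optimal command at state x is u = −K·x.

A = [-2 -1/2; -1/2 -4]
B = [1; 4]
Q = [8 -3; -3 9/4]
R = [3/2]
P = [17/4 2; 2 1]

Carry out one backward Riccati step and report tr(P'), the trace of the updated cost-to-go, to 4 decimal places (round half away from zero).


12.4892

BᵀP = [12.2500 6.0000]
S = R + BᵀPB = [3/2] + [36.2500] = [37.7500]
BᵀPA = [-27.5000 -30.1250]
K = S⁻¹·BᵀPA = [-0.7285 -0.7980]
A−BK = [-1.2715 0.2980; 2.4139 -0.8079]
AᵀP(A−BK) = [1.2169 0.8046; 0.8046 1.0224]
P' = Q + AᵀP(A−BK) = [9.2169 -2.1954; -2.1954 3.2724]
tr(P') = 12.4892


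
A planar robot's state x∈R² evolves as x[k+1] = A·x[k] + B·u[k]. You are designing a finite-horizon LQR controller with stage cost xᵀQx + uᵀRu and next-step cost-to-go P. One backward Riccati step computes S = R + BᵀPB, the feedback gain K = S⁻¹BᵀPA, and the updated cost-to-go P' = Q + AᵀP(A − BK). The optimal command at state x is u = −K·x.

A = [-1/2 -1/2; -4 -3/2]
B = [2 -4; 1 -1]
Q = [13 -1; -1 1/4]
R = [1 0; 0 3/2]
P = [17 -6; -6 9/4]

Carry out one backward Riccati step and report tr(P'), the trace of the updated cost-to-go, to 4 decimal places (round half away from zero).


BᵀP = [28.0000 -9.7500; -62.0000 21.7500]
S = R + BᵀPB = [1 0; 0 3/2] + [46.2500 -102.2500; -102.2500 226.2500] = [47.2500 -102.2500; -102.2500 227.7500]
BᵀPA = [25.0000 0.6250; -56.0000 -1.6250]
K = S⁻¹·BᵀPA = [-0.1053 -0.0778; -0.2932 -0.0421]
A−BK = [-1.4620 -0.5127; -4.1878 -1.4643]
AᵀP(A−BK) = [2.4656 0.8394; 0.8394 0.2928]
P' = Q + AᵀP(A−BK) = [15.4656 -0.1606; -0.1606 0.5428]
tr(P') = 16.0084

16.0084


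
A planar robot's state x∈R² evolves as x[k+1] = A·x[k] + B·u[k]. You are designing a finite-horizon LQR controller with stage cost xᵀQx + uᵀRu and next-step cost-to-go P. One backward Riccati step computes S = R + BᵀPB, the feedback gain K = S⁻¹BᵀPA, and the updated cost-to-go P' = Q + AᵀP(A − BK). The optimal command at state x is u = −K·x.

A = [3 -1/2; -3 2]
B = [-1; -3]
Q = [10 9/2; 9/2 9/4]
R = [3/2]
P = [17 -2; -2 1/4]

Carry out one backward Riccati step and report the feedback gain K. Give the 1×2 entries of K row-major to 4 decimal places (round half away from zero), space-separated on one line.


BᵀP = [-11.0000 1.2500]
S = R + BᵀPB = [3/2] + [7.2500] = [8.7500]
BᵀPA = [-36.7500 8.0000]
K = S⁻¹·BᵀPA = [-4.2000 0.9143]
A−BK = [-1.2000 0.4143; -15.6000 4.7429]
AᵀP(A−BK) = [36.9000 -8.4000; -8.4000 1.9357]
P' = Q + AᵀP(A−BK) = [46.9000 -3.9000; -3.9000 4.1857]
tr(P') = 51.0857

-4.2000 0.9143


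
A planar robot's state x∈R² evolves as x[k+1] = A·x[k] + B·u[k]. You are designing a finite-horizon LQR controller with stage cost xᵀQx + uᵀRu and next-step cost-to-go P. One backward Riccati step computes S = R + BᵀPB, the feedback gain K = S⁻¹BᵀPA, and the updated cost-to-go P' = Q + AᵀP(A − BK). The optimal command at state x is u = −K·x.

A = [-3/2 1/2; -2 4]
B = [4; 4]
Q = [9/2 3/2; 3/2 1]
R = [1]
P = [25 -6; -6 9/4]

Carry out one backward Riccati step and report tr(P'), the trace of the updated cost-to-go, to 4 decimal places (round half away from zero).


22.2245

BᵀP = [76.0000 -15.0000]
S = R + BᵀPB = [1] + [244.0000] = [245.0000]
BᵀPA = [-84.0000 -22.0000]
K = S⁻¹·BᵀPA = [-0.3429 -0.0898]
A−BK = [-0.1286 0.8592; -0.6286 4.3592]
AᵀP(A−BK) = [0.4500 -2.2929; -2.2929 16.2745]
P' = Q + AᵀP(A−BK) = [4.9500 -0.7929; -0.7929 17.2745]
tr(P') = 22.2245


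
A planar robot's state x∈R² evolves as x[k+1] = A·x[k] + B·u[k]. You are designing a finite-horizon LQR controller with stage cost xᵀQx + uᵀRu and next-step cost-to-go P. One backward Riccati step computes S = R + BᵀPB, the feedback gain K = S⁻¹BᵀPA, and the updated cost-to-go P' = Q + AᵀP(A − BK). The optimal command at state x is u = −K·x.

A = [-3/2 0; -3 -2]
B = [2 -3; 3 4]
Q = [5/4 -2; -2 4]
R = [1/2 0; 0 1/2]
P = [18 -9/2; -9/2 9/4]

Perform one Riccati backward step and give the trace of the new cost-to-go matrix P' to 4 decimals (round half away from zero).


BᵀP = [22.5000 -2.2500; -72.0000 22.5000]
S = R + BᵀPB = [1/2 0; 0 1/2] + [38.2500 -76.5000; -76.5000 306.0000] = [38.7500 -76.5000; -76.5000 306.5000]
BᵀPA = [-27.0000 4.5000; 40.5000 -45.0000]
K = S⁻¹·BᵀPA = [-0.8593 -0.3425; -0.0823 -0.2323]
A−BK = [-0.0284 -0.0120; -0.0926 -0.0434]
AᵀP(A−BK) = [0.3828 0.1613; 0.1613 0.0878]
P' = Q + AᵀP(A−BK) = [1.6328 -1.8387; -1.8387 4.0878]
tr(P') = 5.7205

5.7205


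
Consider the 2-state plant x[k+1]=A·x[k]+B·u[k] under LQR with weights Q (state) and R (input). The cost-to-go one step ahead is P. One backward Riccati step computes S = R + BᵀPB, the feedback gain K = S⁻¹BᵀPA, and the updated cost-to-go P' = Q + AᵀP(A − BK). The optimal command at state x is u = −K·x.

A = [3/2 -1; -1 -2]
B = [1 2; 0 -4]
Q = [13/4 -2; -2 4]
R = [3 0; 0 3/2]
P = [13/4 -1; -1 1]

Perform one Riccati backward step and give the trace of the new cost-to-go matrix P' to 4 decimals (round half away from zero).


BᵀP = [3.2500 -1.0000; 10.5000 -6.0000]
S = R + BᵀPB = [3 0; 0 3/2] + [3.2500 10.5000; 10.5000 45.0000] = [6.2500 10.5000; 10.5000 46.5000]
BᵀPA = [5.8750 -1.2500; 21.7500 1.5000]
K = S⁻¹·BᵀPA = [0.2484 -0.4096; 0.4116 0.1247]
A−BK = [0.4283 -0.8399; 0.6466 -1.5010]
AᵀP(A−BK) = [0.8997 -1.1819; -1.1819 2.5509]
P' = Q + AᵀP(A−BK) = [4.1497 -3.1819; -3.1819 6.5509]
tr(P') = 10.7006

10.7006


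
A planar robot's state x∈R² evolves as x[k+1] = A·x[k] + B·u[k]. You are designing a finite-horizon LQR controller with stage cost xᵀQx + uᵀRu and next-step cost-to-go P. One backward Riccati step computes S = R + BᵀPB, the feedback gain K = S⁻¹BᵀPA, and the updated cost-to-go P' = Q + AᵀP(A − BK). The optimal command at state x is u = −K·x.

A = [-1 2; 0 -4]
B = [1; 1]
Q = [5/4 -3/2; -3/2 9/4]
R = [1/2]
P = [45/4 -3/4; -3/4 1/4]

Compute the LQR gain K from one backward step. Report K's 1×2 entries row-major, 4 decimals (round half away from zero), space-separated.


BᵀP = [10.5000 -0.5000]
S = R + BᵀPB = [1/2] + [10.0000] = [10.5000]
BᵀPA = [-10.5000 23.0000]
K = S⁻¹·BᵀPA = [-1.0000 2.1905]
A−BK = [0.0000 -0.1905; 1.0000 -6.1905]
AᵀP(A−BK) = [0.7500 -2.5000; -2.5000 10.6190]
P' = Q + AᵀP(A−BK) = [2.0000 -4.0000; -4.0000 12.8690]
tr(P') = 14.8690

-1.0000 2.1905


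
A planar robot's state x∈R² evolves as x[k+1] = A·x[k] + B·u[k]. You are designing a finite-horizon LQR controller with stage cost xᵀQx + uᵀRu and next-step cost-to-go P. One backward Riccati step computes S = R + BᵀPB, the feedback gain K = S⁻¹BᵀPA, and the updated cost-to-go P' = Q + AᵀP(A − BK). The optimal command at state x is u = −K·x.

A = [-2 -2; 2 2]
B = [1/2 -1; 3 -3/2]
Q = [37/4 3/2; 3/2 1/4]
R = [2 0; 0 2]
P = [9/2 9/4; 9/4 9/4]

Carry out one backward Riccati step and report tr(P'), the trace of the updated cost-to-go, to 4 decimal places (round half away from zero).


BᵀP = [9.0000 7.8750; -7.8750 -5.6250]
S = R + BᵀPB = [2 0; 0 2] + [28.1250 -20.8125; -20.8125 16.3125] = [30.1250 -20.8125; -20.8125 18.3125]
BᵀPA = [-2.2500 -2.2500; 4.5000 4.5000]
K = S⁻¹·BᵀPA = [0.4426 0.4426; 0.7488 0.7488]
A−BK = [-1.4725 -1.4725; 1.7953 1.7953]
AᵀP(A−BK) = [6.6264 6.6264; 6.6264 6.6264]
P' = Q + AᵀP(A−BK) = [15.8764 8.1264; 8.1264 6.8764]
tr(P') = 22.7527

22.7527


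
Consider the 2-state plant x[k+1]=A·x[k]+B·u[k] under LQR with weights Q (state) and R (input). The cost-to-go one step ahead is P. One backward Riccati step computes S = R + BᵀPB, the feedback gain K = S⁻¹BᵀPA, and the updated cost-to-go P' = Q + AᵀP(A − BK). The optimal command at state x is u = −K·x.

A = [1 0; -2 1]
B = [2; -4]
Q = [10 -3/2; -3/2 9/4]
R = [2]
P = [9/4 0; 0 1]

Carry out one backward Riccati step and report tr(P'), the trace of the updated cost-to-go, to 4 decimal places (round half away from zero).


BᵀP = [4.5000 -4.0000]
S = R + BᵀPB = [2] + [25.0000] = [27.0000]
BᵀPA = [12.5000 -4.0000]
K = S⁻¹·BᵀPA = [0.4630 -0.1481]
A−BK = [0.0741 0.2963; -0.1481 0.4074]
AᵀP(A−BK) = [0.4630 -0.1481; -0.1481 0.4074]
P' = Q + AᵀP(A−BK) = [10.4630 -1.6481; -1.6481 2.6574]
tr(P') = 13.1204

13.1204


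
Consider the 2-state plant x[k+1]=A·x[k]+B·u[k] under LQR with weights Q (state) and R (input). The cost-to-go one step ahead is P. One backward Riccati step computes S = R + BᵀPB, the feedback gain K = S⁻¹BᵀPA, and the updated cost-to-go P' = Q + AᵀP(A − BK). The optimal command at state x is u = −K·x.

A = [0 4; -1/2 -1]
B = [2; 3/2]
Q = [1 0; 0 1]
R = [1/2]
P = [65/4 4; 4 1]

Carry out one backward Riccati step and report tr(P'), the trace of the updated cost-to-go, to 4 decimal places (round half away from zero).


BᵀP = [38.5000 9.5000]
S = R + BᵀPB = [1/2] + [91.2500] = [91.7500]
BᵀPA = [-4.7500 144.5000]
K = S⁻¹·BᵀPA = [-0.0518 1.5749]
A−BK = [0.1035 0.8501; -0.4223 -3.3624]
AᵀP(A−BK) = [0.0041 -0.0191; -0.0191 1.4223]
P' = Q + AᵀP(A−BK) = [1.0041 -0.0191; -0.0191 2.4223]
tr(P') = 3.4264

3.4264


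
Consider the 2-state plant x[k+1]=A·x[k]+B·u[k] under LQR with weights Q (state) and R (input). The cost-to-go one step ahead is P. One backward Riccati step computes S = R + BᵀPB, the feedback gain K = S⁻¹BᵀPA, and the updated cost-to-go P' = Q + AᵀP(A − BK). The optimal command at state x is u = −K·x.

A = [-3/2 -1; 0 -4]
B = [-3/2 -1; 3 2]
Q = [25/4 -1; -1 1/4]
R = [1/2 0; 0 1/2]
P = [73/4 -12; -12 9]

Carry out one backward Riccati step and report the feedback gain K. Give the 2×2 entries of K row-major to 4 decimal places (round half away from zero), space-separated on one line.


0.2856 -0.3504 0.1904 -0.2336

BᵀP = [-63.3750 45.0000; -42.2500 30.0000]
S = R + BᵀPB = [1/2 0; 0 1/2] + [230.0625 153.3750; 153.3750 102.2500] = [230.5625 153.3750; 153.3750 102.7500]
BᵀPA = [95.0625 -116.6250; 63.3750 -77.7500]
K = S⁻¹·BᵀPA = [0.2856 -0.3504; 0.1904 -0.2336]
A−BK = [-0.8811 -1.7592; -1.2377 -2.4815]
AᵀP(A−BK) = [1.8414 3.4924; 3.4924 7.2184]
P' = Q + AᵀP(A−BK) = [8.0914 2.4924; 2.4924 7.4684]
tr(P') = 15.5598


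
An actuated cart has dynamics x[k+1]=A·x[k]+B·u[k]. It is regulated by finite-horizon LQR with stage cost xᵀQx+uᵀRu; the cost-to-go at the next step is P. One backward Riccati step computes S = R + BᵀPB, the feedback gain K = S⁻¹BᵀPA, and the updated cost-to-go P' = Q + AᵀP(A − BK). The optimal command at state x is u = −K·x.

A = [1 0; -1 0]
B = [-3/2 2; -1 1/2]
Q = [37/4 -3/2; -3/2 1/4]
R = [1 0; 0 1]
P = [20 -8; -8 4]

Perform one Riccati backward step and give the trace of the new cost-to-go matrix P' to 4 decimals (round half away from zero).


11.5690

BᵀP = [-22.0000 8.0000; 36.0000 -14.0000]
S = R + BᵀPB = [1 0; 0 1] + [25.0000 -40.0000; -40.0000 65.0000] = [26.0000 -40.0000; -40.0000 66.0000]
BᵀPA = [-30.0000 0.0000; 50.0000 0.0000]
K = S⁻¹·BᵀPA = [0.1724 0.0000; 0.8621 0.0000]
A−BK = [-0.4655 0.0000; -1.2586 0.0000]
AᵀP(A−BK) = [2.0690 0.0000; 0.0000 0.0000]
P' = Q + AᵀP(A−BK) = [11.3190 -1.5000; -1.5000 0.2500]
tr(P') = 11.5690


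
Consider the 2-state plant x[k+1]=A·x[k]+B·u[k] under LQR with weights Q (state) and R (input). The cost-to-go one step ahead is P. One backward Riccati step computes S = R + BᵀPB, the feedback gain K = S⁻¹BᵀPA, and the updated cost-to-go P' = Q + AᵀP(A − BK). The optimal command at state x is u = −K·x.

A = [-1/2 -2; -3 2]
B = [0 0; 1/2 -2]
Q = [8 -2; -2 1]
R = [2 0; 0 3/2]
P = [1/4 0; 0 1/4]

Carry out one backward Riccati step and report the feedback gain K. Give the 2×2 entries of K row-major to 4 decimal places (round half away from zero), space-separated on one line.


-0.1104 0.0736 0.5890 -0.3926

BᵀP = [0.0000 0.1250; 0.0000 -0.5000]
S = R + BᵀPB = [2 0; 0 3/2] + [0.0625 -0.2500; -0.2500 1.0000] = [2.0625 -0.2500; -0.2500 2.5000]
BᵀPA = [-0.3750 0.2500; 1.5000 -1.0000]
K = S⁻¹·BᵀPA = [-0.1104 0.0736; 0.5890 -0.3926]
A−BK = [-0.5000 -2.0000; -1.7669 1.1779]
AᵀP(A−BK) = [1.3877 -0.6334; -0.6334 1.5890]
P' = Q + AᵀP(A−BK) = [9.3877 -2.6334; -2.6334 2.5890]
tr(P') = 11.9766


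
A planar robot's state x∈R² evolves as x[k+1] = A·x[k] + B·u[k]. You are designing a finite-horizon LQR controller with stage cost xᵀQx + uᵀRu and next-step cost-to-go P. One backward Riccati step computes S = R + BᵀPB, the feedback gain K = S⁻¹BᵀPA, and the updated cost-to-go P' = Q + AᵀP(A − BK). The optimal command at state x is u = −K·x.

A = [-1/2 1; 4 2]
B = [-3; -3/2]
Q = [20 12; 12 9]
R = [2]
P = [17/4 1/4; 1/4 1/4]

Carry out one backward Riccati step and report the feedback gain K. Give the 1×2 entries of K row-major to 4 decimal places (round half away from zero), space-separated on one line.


BᵀP = [-13.1250 -1.1250]
S = R + BᵀPB = [2] + [41.0625] = [43.0625]
BᵀPA = [2.0625 -15.3750]
K = S⁻¹·BᵀPA = [0.0479 -0.3570]
A−BK = [-0.3563 -0.0711; 4.0718 1.4644]
AᵀP(A−BK) = [3.9637 1.3614; 1.3614 0.7605]
P' = Q + AᵀP(A−BK) = [23.9637 13.3614; 13.3614 9.7605]
tr(P') = 33.7242

0.0479 -0.3570


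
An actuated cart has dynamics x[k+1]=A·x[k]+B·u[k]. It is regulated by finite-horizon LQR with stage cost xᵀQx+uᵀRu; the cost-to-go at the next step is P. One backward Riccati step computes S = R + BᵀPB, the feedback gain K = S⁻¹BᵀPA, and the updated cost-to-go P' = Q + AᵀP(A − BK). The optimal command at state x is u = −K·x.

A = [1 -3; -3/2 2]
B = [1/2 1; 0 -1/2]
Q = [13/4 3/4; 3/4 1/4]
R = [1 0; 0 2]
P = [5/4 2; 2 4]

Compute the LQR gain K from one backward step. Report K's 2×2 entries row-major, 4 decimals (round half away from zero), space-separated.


BᵀP = [0.6250 1.0000; 0.2500 0.0000]
S = R + BᵀPB = [1 0; 0 2] + [0.3125 0.1250; 0.1250 0.2500] = [1.3125 0.1250; 0.1250 2.2500]
BᵀPA = [-0.8750 0.1250; 0.2500 -0.7500]
K = S⁻¹·BᵀPA = [-0.6809 0.1277; 0.1489 -0.3404]
A−BK = [1.1915 -2.7234; -1.4255 1.8298]
AᵀP(A−BK) = [3.6170 -2.5532; -2.5532 2.9787]
P' = Q + AᵀP(A−BK) = [6.8670 -1.8032; -1.8032 3.2287]
tr(P') = 10.0957

-0.6809 0.1277 0.1489 -0.3404


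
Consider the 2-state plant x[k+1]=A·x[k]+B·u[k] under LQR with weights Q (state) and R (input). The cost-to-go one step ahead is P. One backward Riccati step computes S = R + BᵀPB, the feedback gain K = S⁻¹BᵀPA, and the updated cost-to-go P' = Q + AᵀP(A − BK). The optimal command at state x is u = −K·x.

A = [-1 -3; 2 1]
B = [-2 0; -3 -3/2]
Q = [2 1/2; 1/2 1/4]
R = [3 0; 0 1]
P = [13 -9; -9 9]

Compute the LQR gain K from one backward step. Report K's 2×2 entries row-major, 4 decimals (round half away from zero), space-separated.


0.3465 1.1484 -2.1260 -3.2707

BᵀP = [1.0000 -9.0000; 13.5000 -13.5000]
S = R + BᵀPB = [3 0; 0 1] + [25.0000 13.5000; 13.5000 20.2500] = [28.0000 13.5000; 13.5000 21.2500]
BᵀPA = [-19.0000 -12.0000; -40.5000 -54.0000]
K = S⁻¹·BᵀPA = [0.3465 1.1484; -2.1260 -3.2707]
A−BK = [-0.3071 -0.7032; -0.1496 -0.4609]
AᵀP(A−BK) = [5.4803 9.3543; 9.3543 17.1605]
P' = Q + AᵀP(A−BK) = [7.4803 9.8543; 9.8543 17.4105]
tr(P') = 24.8908


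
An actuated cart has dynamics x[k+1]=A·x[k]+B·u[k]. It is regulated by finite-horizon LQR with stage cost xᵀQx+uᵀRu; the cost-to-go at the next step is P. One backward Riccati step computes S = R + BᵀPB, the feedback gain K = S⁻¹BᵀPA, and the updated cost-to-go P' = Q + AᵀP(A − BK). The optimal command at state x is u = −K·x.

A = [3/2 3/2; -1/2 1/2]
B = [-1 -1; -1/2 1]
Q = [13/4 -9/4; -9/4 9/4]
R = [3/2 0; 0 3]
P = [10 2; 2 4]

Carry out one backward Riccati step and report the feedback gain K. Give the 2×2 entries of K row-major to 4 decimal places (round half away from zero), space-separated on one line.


BᵀP = [-11.0000 -4.0000; -8.0000 2.0000]
S = R + BᵀPB = [3/2 0; 0 3] + [13.0000 7.0000; 7.0000 10.0000] = [14.5000 7.0000; 7.0000 13.0000]
BᵀPA = [-14.5000 -18.5000; -13.0000 -11.0000]
K = S⁻¹·BᵀPA = [-0.6989 -1.1720; -0.6237 -0.2151]
A−BK = [0.1774 0.1129; -0.2258 0.1290]
AᵀP(A−BK) = [2.2581 1.7097; 1.7097 2.4516]
P' = Q + AᵀP(A−BK) = [5.5081 -0.5403; -0.5403 4.7016]
tr(P') = 10.2097

-0.6989 -1.1720 -0.6237 -0.2151


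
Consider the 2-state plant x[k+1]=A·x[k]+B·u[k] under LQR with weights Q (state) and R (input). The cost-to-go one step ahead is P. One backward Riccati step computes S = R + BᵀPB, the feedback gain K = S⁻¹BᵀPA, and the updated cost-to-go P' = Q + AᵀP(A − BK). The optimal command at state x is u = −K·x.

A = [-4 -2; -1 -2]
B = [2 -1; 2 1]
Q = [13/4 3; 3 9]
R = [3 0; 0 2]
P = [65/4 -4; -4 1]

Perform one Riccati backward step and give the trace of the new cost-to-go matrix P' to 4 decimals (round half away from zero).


BᵀP = [24.5000 -6.0000; -20.2500 5.0000]
S = R + BᵀPB = [3 0; 0 2] + [37.0000 -30.5000; -30.5000 25.2500] = [40.0000 -30.5000; -30.5000 27.2500]
BᵀPA = [-92.0000 -37.0000; 76.0000 30.5000]
K = S⁻¹·BᵀPA = [-1.1831 -0.4883; 1.4648 0.5728]
A−BK = [-0.1690 -0.4507; -0.0986 -1.5962]
AᵀP(A−BK) = [8.8310 3.5493; 3.5493 1.4648]
P' = Q + AᵀP(A−BK) = [12.0810 6.5493; 6.5493 10.4648]
tr(P') = 22.5458

22.5458


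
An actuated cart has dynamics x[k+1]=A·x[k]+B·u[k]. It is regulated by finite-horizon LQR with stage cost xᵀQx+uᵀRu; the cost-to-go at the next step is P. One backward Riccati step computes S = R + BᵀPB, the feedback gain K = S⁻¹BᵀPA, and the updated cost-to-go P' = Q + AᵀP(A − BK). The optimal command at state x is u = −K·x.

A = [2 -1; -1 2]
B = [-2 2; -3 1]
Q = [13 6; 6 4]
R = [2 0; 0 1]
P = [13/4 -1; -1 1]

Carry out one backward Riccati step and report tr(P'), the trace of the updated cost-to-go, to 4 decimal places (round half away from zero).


BᵀP = [-3.5000 -1.0000; 5.5000 -1.0000]
S = R + BᵀPB = [2 0; 0 1] + [10.0000 -8.0000; -8.0000 10.0000] = [12.0000 -8.0000; -8.0000 11.0000]
BᵀPA = [-6.0000 1.5000; 12.0000 -7.5000]
K = S⁻¹·BᵀPA = [0.4412 -0.6397; 1.4118 -1.1471]
A−BK = [0.0588 0.0147; -1.0882 1.2279]
AᵀP(A−BK) = [3.7059 -3.5735; -3.5735 3.6066]
P' = Q + AᵀP(A−BK) = [16.7059 2.4265; 2.4265 7.6066]
tr(P') = 24.3125

24.3125


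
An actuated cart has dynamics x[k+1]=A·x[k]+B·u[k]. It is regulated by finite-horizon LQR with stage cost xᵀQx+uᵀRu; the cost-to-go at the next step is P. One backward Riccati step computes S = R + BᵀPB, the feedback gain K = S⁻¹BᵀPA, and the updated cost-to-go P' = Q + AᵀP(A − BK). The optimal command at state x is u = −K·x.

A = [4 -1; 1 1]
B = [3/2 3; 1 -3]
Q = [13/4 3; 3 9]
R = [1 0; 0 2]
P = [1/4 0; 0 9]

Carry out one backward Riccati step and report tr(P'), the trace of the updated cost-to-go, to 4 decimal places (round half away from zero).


14.8784

BᵀP = [0.3750 9.0000; 0.7500 -27.0000]
S = R + BᵀPB = [1 0; 0 2] + [9.5625 -25.8750; -25.8750 83.2500] = [10.5625 -25.8750; -25.8750 85.2500]
BᵀPA = [10.5000 8.6250; -24.0000 -27.7500]
K = S⁻¹·BᵀPA = [1.1870 0.0747; 0.0788 -0.3028]
A−BK = [1.9832 -0.2035; 0.0493 0.0168]
AᵀP(A−BK) = [2.4265 -0.0525; -0.0525 0.2019]
P' = Q + AᵀP(A−BK) = [5.6765 2.9475; 2.9475 9.2019]
tr(P') = 14.8784


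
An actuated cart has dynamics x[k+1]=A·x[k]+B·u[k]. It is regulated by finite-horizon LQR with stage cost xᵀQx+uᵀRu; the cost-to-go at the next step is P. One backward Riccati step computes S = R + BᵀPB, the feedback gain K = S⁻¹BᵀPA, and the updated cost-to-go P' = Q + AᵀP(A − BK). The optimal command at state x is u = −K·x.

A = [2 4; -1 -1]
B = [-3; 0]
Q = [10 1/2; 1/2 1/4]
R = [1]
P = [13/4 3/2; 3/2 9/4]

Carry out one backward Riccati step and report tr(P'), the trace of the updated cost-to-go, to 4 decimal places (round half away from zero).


14.9649

BᵀP = [-9.7500 -4.5000]
S = R + BᵀPB = [1] + [29.2500] = [30.2500]
BᵀPA = [-15.0000 -34.5000]
K = S⁻¹·BᵀPA = [-0.4959 -1.1405]
A−BK = [0.5124 0.5785; -1.0000 -1.0000]
AᵀP(A−BK) = [1.8120 2.1426; 2.1426 2.9029]
P' = Q + AᵀP(A−BK) = [11.8120 2.6426; 2.6426 3.1529]
tr(P') = 14.9649


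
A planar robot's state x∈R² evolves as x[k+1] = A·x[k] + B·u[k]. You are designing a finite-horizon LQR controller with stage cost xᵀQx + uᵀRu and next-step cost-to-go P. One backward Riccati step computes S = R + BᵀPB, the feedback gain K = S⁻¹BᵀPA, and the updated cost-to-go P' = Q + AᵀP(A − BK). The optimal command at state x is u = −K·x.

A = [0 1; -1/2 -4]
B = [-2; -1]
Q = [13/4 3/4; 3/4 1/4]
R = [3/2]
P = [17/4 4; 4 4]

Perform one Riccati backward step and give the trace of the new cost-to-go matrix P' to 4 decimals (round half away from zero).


7.0812

BᵀP = [-12.5000 -12.0000]
S = R + BᵀPB = [3/2] + [37.0000] = [38.5000]
BᵀPA = [6.0000 35.5000]
K = S⁻¹·BᵀPA = [0.1558 0.9221]
A−BK = [0.3117 2.8442; -0.3442 -3.0779]
AᵀP(A−BK) = [0.0649 0.4675; 0.4675 3.5162]
P' = Q + AᵀP(A−BK) = [3.3149 1.2175; 1.2175 3.7662]
tr(P') = 7.0812


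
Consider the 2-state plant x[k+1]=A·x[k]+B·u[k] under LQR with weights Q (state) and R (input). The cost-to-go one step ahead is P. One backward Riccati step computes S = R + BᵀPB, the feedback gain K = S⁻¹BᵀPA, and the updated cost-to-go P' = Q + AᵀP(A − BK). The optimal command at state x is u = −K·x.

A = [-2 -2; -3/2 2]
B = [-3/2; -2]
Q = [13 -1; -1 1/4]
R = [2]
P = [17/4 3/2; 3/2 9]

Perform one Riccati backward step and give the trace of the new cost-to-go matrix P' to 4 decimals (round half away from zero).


BᵀP = [-9.3750 -20.2500]
S = R + BᵀPB = [2] + [54.5625] = [56.5625]
BᵀPA = [49.1250 -21.7500]
K = S⁻¹·BᵀPA = [0.8685 -0.3845]
A−BK = [-0.6972 -2.5768; 0.2370 1.2309]
AᵀP(A−BK) = [3.5845 7.3901; 7.3901 32.6365]
P' = Q + AᵀP(A−BK) = [16.5845 6.3901; 6.3901 32.8865]
tr(P') = 49.4710

49.4710


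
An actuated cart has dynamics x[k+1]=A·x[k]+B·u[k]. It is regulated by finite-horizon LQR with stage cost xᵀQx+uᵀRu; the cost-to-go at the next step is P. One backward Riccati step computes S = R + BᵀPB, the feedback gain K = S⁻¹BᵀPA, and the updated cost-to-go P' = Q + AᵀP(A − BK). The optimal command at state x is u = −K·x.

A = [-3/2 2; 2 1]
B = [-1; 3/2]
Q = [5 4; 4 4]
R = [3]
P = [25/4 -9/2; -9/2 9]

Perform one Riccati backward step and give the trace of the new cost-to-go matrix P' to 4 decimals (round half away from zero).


BᵀP = [-13.0000 18.0000]
S = R + BᵀPB = [3] + [40.0000] = [43.0000]
BᵀPA = [55.5000 -8.0000]
K = S⁻¹·BᵀPA = [1.2907 -0.1860]
A−BK = [-0.2093 1.8140; 0.0640 1.2791]
AᵀP(A−BK) = [5.4288 -1.6744; -1.6744 14.5116]
P' = Q + AᵀP(A−BK) = [10.4288 2.3256; 2.3256 18.5116]
tr(P') = 28.9404

28.9404


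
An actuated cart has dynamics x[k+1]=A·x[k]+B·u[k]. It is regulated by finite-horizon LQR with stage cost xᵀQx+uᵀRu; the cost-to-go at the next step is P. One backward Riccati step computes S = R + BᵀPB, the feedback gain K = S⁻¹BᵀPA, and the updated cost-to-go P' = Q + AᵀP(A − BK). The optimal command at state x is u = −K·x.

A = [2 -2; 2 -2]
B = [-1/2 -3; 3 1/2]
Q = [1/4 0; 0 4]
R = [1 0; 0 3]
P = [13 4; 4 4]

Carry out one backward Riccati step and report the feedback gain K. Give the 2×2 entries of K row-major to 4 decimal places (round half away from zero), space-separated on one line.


BᵀP = [5.5000 10.0000; -37.0000 -10.0000]
S = R + BᵀPB = [1 0; 0 3] + [27.2500 -11.5000; -11.5000 106.0000] = [28.2500 -11.5000; -11.5000 109.0000]
BᵀPA = [31.0000 -31.0000; -94.0000 94.0000]
K = S⁻¹·BᵀPA = [0.7798 -0.7798; -0.7801 0.7801]
A−BK = [0.0495 -0.0495; 0.0507 -0.0507]
AᵀP(A−BK) = [2.4961 -2.4961; -2.4961 2.4961]
P' = Q + AᵀP(A−BK) = [2.7461 -2.4961; -2.4961 6.4961]
tr(P') = 9.2422

0.7798 -0.7798 -0.7801 0.7801
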